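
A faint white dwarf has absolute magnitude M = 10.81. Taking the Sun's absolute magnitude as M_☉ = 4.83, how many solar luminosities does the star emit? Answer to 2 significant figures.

M − M_☉ = 10.81 − 4.83 = 5.980
L/L_☉ = 10^(−0.4 (M − M_☉)) = 10^-2.392 = 4.055×10^-3

L/L_☉ ≈ 4.1×10^-3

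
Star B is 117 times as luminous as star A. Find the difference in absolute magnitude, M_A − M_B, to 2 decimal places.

Pogson: ΔM = −2.5 log₁₀(ratio) = −2.5 log₁₀(117) = −2.5 × 2.0682 = -5.170
Star B is brighter so has the smaller magnitude: M_A − M_B is positive.

M_A − M_B ≈ 5.17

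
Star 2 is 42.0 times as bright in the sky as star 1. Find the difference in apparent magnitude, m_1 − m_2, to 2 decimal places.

Pogson: Δm = −2.5 log₁₀(ratio) = −2.5 log₁₀(42.0) = −2.5 × 1.6232 = -4.058
Star 2 is brighter so has the smaller magnitude: m_1 − m_2 is positive.

m_1 − m_2 ≈ 4.06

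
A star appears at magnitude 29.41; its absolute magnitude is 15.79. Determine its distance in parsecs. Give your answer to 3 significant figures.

d ≈ 5300 pc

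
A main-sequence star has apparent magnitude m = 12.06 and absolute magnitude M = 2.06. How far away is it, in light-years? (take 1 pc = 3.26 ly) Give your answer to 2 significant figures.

μ = m − M = 10.000
m − M = 5 log₁₀ d − 5
log₁₀ d = (m − M)/5 + 1 = 3.0000
d = 10^3.0000 = 1000 pc
= 3260 ly

d ≈ 3300 ly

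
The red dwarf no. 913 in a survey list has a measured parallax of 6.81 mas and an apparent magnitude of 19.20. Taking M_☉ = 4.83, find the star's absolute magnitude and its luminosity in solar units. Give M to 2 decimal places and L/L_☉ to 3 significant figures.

d = 1/p = 1000/6.81 mas = 146.8 pc
M = m − 5 log₁₀ d + 5 = 19.20 − 5·2.1669 + 5 = 13.366
M − M_☉ = 13.366 − 4.83 = 8.536
L/L_☉ = 10^(−0.4 × 8.536) = 3.852×10^-4

M ≈ 13.37; L/L_☉ ≈ 3.85×10^-4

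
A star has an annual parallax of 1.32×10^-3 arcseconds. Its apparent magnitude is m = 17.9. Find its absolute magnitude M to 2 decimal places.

d = 1/p = 1/1.32×10^-3″ = 757.6 pc
5 log₁₀(d/10 pc) = 5 log₁₀(757.6) − 5 = 9.397
M = m − 5 log₁₀(d/10) = 17.9 − 9.397 = 8.503

M ≈ 8.50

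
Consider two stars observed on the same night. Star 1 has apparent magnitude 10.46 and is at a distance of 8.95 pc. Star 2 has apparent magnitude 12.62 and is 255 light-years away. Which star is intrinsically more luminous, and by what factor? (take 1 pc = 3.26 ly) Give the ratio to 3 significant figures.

Star 1: M = m − 5 log₁₀ d + 5 = 10.46 − 5·0.9518 + 5 = 10.701
Star 2: d = 255 ly / 3.26 = 78.22 pc
Star 2: M = m − 5 log₁₀ d + 5 = 12.62 − 5·1.8933 + 5 = 8.153
ΔM = M_1 − M_2 = 10.701 − (8.153) = 2.547; smaller M is more luminous → Star 2.
L ratio = 10^(0.4 |ΔM|) = 10^1.019 = 10.45

Star 2 is more luminous, by a factor of 10.4.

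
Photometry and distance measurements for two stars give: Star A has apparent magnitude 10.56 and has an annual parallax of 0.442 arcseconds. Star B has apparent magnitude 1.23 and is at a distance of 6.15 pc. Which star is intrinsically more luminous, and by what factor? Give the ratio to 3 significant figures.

Star A: d = 1/p = 1/0.442″ = 2.262 pc
Star A: M = m − 5 log₁₀ d + 5 = 10.56 − 5·0.3546 + 5 = 13.787
Star B: M = m − 5 log₁₀ d + 5 = 1.23 − 5·0.7889 + 5 = 2.286
ΔM = M_A − M_B = 13.787 − (2.286) = 11.501; smaller M is more luminous → Star B.
L ratio = 10^(0.4 |ΔM|) = 10^4.601 = 39870

Star B is more luminous, by a factor of 39900.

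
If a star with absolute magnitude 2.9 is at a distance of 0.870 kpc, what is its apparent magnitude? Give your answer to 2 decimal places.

d = 0.870 kpc = 870.0 pc
m = M + 5 log₁₀ d − 5 = 2.9 + 5·2.9395 − 5 = 12.598

m ≈ 12.60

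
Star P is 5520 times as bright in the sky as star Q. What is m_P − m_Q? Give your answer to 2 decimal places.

Pogson: Δm = −2.5 log₁₀(ratio) = −2.5 log₁₀(5520) = −2.5 × 3.7419 = -9.355
Star P is brighter, so it has the smaller magnitude: the difference is negative.

m_P − m_Q ≈ -9.35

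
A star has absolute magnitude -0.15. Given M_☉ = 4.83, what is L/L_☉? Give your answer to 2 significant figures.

L/L_☉ ≈ 98

M − M_☉ = -0.15 − 4.83 = -4.980
L/L_☉ = 10^(−0.4 (M − M_☉)) = 10^1.992 = 98.17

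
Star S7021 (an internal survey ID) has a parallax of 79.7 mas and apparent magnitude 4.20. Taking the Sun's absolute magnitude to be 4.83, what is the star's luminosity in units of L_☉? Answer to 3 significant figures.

d = 1/p = 1000/79.7 mas = 12.55 pc
M = m − 5 log₁₀ d + 5 = 4.20 − 5·1.0985 + 5 = 3.707
M − M_☉ = 3.707 − 4.83 = -1.123
L/L_☉ = 10^(−0.4 × -1.123) = 2.812

L/L_☉ ≈ 2.81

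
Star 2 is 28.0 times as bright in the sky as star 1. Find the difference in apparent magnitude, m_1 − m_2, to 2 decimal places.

Pogson: Δm = −2.5 log₁₀(ratio) = −2.5 log₁₀(28.0) = −2.5 × 1.4472 = -3.618
Star 2 is brighter so has the smaller magnitude: m_1 − m_2 is positive.

m_1 − m_2 ≈ 3.62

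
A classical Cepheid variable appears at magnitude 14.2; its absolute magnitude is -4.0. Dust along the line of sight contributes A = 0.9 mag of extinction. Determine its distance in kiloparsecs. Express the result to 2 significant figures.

d ≈ 29 kpc

m − M = 5 log₁₀(d/10 pc) + A  ⇒  14.2 − (-4.0) − 0.9 = 5 log₁₀(d/10)
17.300 = 5 log₁₀(d/10)
log₁₀ d = (m − M − A)/5 + 1 = 4.4600
d = 10^4.4600 = 28840 pc
= 28.84 kpc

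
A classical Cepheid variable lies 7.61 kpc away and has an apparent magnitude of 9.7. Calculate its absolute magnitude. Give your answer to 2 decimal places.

M ≈ -4.71

d = 7.61 kpc = 7610 pc
5 log₁₀(d/10 pc) = 5 log₁₀(7610) − 5 = 14.407
M = m − 5 log₁₀(d/10) = 9.7 − 14.407 = -4.707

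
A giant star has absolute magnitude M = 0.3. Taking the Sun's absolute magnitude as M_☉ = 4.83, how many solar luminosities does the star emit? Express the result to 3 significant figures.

L/L_☉ ≈ 64.9

M − M_☉ = 0.3 − 4.83 = -4.530
L/L_☉ = 10^(−0.4 (M − M_☉)) = 10^1.812 = 64.86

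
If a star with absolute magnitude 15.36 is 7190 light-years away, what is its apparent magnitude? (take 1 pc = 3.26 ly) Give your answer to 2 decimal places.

m ≈ 27.08

d = 7190 ly / 3.26 = 2206 pc
m = M + 5 log₁₀ d − 5 = 15.36 + 5·3.3435 − 5 = 27.078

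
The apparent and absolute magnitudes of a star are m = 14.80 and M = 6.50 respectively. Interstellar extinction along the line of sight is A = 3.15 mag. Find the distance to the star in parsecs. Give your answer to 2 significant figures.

d ≈ 110 pc

m − M = 5 log₁₀(d/10 pc) + A  ⇒  14.80 − (6.50) − 3.15 = 5 log₁₀(d/10)
5.150 = 5 log₁₀(d/10)
log₁₀ d = (m − M − A)/5 + 1 = 2.0300
d = 10^2.0300 = 107.2 pc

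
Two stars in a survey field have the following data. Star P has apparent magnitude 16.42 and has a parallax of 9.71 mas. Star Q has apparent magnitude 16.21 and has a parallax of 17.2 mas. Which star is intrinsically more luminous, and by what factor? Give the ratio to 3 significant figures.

Star P: p = 9.71 mas = 9.71×10^-3″ → d = 1/p = 103.0 pc
Star P: M = m − 5 log₁₀ d + 5 = 16.42 − 5·2.0128 + 5 = 11.356
Star Q: p = 17.2 mas = 0.0172″ → d = 1/p = 58.14 pc
Star Q: M = m − 5 log₁₀ d + 5 = 16.21 − 5·1.7645 + 5 = 12.388
ΔM = M_P − M_Q = 11.356 − (12.388) = -1.032; smaller M is more luminous → Star P.
L ratio = 10^(0.4 |ΔM|) = 10^0.413 = 2.586

Star P is more luminous, by a factor of 2.59.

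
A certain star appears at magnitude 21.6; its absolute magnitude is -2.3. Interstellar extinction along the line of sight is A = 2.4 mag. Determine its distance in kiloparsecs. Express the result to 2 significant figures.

m − M = 5 log₁₀(d/10 pc) + A  ⇒  21.6 − (-2.3) − 2.4 = 5 log₁₀(d/10)
21.500 = 5 log₁₀(d/10)
log₁₀ d = (m − M − A)/5 + 1 = 5.3000
d = 10^5.3000 = 199500 pc
= 199.5 kpc

d ≈ 200 kpc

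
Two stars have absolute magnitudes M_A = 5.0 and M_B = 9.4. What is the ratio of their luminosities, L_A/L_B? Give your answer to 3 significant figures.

ΔM = M_A − M_B = -4.4
L_A/L_B = 10^(−0.4 ΔM) = 10^1.760 = 57.54

L_A/L_B ≈ 57.5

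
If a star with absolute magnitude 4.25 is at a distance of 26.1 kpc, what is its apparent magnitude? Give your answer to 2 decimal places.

d = 26.1 kpc = 26100 pc
m = M + 5 log₁₀ d − 5 = 4.25 + 5·4.4166 − 5 = 21.333

m ≈ 21.33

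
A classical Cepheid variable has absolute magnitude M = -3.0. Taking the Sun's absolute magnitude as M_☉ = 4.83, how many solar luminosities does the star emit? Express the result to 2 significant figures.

M − M_☉ = -3.0 − 4.83 = -7.830
L/L_☉ = 10^(−0.4 (M − M_☉)) = 10^3.132 = 1355

L/L_☉ ≈ 1400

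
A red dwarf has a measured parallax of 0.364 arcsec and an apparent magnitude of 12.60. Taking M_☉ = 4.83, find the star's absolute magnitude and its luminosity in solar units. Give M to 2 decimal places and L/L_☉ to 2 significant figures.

M ≈ 15.41; L/L_☉ ≈ 5.9×10^-5

d = 1/p = 1/0.364″ = 2.747 pc
M = m − 5 log₁₀ d + 5 = 12.60 − 5·0.4389 + 5 = 15.406
M − M_☉ = 15.406 − 4.83 = 10.576
L/L_☉ = 10^(−0.4 × 10.576) = 5.886×10^-5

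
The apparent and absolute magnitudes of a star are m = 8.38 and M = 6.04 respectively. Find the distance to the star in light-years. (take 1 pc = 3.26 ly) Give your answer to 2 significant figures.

d ≈ 96 ly

Distance modulus: m − M = 8.38 − (6.04) = 2.340
m − M = 5 log₁₀ d − 5
log₁₀ d = (m − M)/5 + 1 = 1.4680
d = 10^1.4680 = 29.38 pc
= 95.77 ly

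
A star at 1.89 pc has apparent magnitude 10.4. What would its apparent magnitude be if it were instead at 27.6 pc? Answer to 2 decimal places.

m ≈ 16.22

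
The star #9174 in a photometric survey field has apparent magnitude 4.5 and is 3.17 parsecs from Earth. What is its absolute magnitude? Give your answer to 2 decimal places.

M ≈ 6.99

5 log₁₀(d/10 pc) = 5 log₁₀(3.170) − 5 = -2.495
M = m − 5 log₁₀(d/10) = 4.5 + 2.495 = 6.995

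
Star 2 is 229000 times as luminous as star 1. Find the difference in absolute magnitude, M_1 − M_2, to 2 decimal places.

M_1 − M_2 ≈ 13.40

Pogson: ΔM = −2.5 log₁₀(ratio) = −2.5 log₁₀(229000) = −2.5 × 5.3598 = -13.400
Star 2 is brighter so has the smaller magnitude: M_1 − M_2 is positive.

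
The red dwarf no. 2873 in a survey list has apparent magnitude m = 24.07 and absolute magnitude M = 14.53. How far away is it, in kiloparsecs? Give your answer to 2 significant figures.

d ≈ 0.81 kpc

Distance modulus: m − M = 24.07 − (14.53) = 9.540
m − M = 5 log₁₀ d − 5
log₁₀ d = (m − M)/5 + 1 = 2.9080
d = 10^2.9080 = 809.1 pc
= 0.8091 kpc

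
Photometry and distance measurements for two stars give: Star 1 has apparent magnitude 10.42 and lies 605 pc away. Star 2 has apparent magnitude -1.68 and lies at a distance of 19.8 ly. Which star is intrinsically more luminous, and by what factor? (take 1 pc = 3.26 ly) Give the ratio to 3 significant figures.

Star 1: M = m − 5 log₁₀ d + 5 = 10.42 − 5·2.7818 + 5 = 1.511
Star 2: d = 19.8 ly / 3.26 = 6.074 pc
Star 2: M = m − 5 log₁₀ d + 5 = -1.68 − 5·0.7834 + 5 = -0.597
ΔM = M_1 − M_2 = 1.511 − (-0.597) = 2.108; smaller M is more luminous → Star 2.
L ratio = 10^(0.4 |ΔM|) = 10^0.843 = 6.972

Star 2 is more luminous, by a factor of 6.97.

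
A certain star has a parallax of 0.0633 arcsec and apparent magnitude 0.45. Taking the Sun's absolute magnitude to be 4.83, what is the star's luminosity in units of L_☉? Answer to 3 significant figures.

d = 1/p = 1/0.0633″ = 15.80 pc
M = m − 5 log₁₀ d + 5 = 0.45 − 5·1.1986 + 5 = -0.543
M − M_☉ = -0.543 − 4.83 = -5.373
L/L_☉ = 10^(−0.4 × -5.373) = 141.0

L/L_☉ ≈ 141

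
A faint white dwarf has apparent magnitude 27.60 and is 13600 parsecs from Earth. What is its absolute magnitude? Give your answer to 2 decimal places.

M ≈ 11.93

5 log₁₀(d/10 pc) = 5 log₁₀(13600) − 5 = 15.668
M = m − 5 log₁₀(d/10) = 27.60 − 15.668 = 11.932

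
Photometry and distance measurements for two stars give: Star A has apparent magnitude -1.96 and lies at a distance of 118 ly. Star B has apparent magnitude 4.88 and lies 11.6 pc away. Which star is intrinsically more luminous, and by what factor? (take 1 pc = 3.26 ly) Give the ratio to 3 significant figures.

Star A is more luminous, by a factor of 5300.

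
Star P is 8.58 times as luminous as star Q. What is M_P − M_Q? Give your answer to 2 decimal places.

Pogson: ΔM = −2.5 log₁₀(ratio) = −2.5 log₁₀(8.58) = −2.5 × 0.9335 = -2.334
Star P is brighter, so it has the smaller magnitude: the difference is negative.

M_P − M_Q ≈ -2.33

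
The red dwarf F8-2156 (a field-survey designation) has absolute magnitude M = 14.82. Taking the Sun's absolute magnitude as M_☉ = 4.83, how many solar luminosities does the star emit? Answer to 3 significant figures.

M − M_☉ = 14.82 − 4.83 = 9.990
L/L_☉ = 10^(−0.4 (M − M_☉)) = 10^-3.996 = 1.009×10^-4

L/L_☉ ≈ 1.01×10^-4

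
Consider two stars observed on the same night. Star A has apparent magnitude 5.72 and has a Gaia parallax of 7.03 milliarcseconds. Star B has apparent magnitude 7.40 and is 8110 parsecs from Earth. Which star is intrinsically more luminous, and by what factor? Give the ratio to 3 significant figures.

Star B is more luminous, by a factor of 692.

Star A: p = 7.03 mas = 7.03×10^-3″ → d = 1/p = 142.2 pc
Star A: M = m − 5 log₁₀ d + 5 = 5.72 − 5·2.1530 + 5 = -0.045
Star B: M = m − 5 log₁₀ d + 5 = 7.40 − 5·3.9090 + 5 = -7.145
ΔM = M_A − M_B = -0.045 − (-7.145) = 7.100; smaller M is more luminous → Star B.
L ratio = 10^(0.4 |ΔM|) = 10^2.840 = 691.8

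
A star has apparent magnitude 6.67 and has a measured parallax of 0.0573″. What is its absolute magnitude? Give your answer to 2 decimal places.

d = 1/p = 1/0.0573″ = 17.45 pc
5 log₁₀(d/10 pc) = 5 log₁₀(17.45) − 5 = 1.209
M = m − 5 log₁₀(d/10) = 6.67 − 1.209 = 5.461

M ≈ 5.46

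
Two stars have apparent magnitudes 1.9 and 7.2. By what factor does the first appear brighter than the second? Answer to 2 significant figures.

130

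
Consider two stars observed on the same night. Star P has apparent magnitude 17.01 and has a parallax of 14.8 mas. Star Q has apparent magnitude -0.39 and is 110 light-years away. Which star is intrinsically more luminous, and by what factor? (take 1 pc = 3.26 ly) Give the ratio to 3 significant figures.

Star P: p = 14.8 mas = 0.0148″ → d = 1/p = 67.57 pc
Star P: M = m − 5 log₁₀ d + 5 = 17.01 − 5·1.8297 + 5 = 12.861
Star Q: d = 110 ly / 3.26 = 33.74 pc
Star Q: M = m − 5 log₁₀ d + 5 = -0.39 − 5·1.5282 + 5 = -3.031
ΔM = M_P − M_Q = 12.861 − (-3.031) = 15.892; smaller M is more luminous → Star Q.
L ratio = 10^(0.4 |ΔM|) = 10^6.357 = 2.274×10^6

Star Q is more luminous, by a factor of 2.27×10^6.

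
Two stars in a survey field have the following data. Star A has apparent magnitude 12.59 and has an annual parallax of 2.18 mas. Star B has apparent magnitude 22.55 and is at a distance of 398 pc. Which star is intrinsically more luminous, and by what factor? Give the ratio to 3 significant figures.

Star A is more luminous, by a factor of 12800.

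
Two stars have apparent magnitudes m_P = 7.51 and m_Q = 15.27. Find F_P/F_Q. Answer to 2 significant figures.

Magnitude difference = -7.76
Flux ratio = 10^(−0.4 Δm) = 10^(−0.4 × -7.76) = 10^3.104 = 1271

F_P/F_Q ≈ 1300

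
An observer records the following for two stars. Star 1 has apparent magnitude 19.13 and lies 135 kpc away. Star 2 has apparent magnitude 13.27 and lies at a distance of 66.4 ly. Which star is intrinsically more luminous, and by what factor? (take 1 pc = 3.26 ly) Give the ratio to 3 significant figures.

Star 1 is more luminous, by a factor of 199000.

Star 1: d = 135 kpc = 135000 pc
Star 1: M = m − 5 log₁₀ d + 5 = 19.13 − 5·5.1303 + 5 = -1.522
Star 2: d = 66.4 ly / 3.26 = 20.37 pc
Star 2: M = m − 5 log₁₀ d + 5 = 13.27 − 5·1.3090 + 5 = 11.725
ΔM = M_1 − M_2 = -1.522 − (11.725) = -13.247; smaller M is more luminous → Star 1.
L ratio = 10^(0.4 |ΔM|) = 10^5.299 = 199000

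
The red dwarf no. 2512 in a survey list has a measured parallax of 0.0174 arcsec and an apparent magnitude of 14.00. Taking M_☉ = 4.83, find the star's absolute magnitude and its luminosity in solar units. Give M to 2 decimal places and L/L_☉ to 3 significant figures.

d = 1/p = 1/0.0174″ = 57.47 pc
M = m − 5 log₁₀ d + 5 = 14.00 − 5·1.7595 + 5 = 10.203
M − M_☉ = 10.203 − 4.83 = 5.373
L/L_☉ = 10^(−0.4 × 5.373) = 7.094×10^-3

M ≈ 10.20; L/L_☉ ≈ 7.09×10^-3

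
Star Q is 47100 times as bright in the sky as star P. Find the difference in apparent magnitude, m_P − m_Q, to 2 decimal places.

m_P − m_Q ≈ 11.68

Pogson: Δm = −2.5 log₁₀(ratio) = −2.5 log₁₀(47100) = −2.5 × 4.6730 = -11.683
Star Q is brighter so has the smaller magnitude: m_P − m_Q is positive.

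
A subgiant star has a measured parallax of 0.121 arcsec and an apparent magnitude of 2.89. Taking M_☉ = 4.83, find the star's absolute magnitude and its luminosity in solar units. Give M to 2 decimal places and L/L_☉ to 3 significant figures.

M ≈ 3.30; L/L_☉ ≈ 4.08

d = 1/p = 1/0.121″ = 8.264 pc
M = m − 5 log₁₀ d + 5 = 2.89 − 5·0.9172 + 5 = 3.304
M − M_☉ = 3.304 − 4.83 = -1.526
L/L_☉ = 10^(−0.4 × -1.526) = 4.078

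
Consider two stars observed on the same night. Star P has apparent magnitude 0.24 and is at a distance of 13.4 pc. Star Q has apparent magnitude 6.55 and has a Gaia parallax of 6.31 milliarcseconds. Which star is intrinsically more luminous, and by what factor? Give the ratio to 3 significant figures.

Star P: M = m − 5 log₁₀ d + 5 = 0.24 − 5·1.1271 + 5 = -0.396
Star Q: p = 6.31 mas = 6.31×10^-3″ → d = 1/p = 158.5 pc
Star Q: M = m − 5 log₁₀ d + 5 = 6.55 − 5·2.2000 + 5 = 0.550
ΔM = M_P − M_Q = -0.396 − (0.550) = -0.946; smaller M is more luminous → Star P.
L ratio = 10^(0.4 |ΔM|) = 10^0.378 = 2.389

Star P is more luminous, by a factor of 2.39.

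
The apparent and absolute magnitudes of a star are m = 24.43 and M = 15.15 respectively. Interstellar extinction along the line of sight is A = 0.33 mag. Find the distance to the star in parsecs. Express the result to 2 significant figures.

m − M = 5 log₁₀(d/10 pc) + A  ⇒  24.43 − (15.15) − 0.33 = 5 log₁₀(d/10)
8.950 = 5 log₁₀(d/10)
log₁₀ d = (m − M − A)/5 + 1 = 2.7900
d = 10^2.7900 = 616.6 pc

d ≈ 620 pc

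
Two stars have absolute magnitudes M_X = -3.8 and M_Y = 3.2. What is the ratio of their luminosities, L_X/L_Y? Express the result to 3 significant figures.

ΔM = M_X − M_Y = -7.0
L_X/L_Y = 10^(−0.4 ΔM) = 10^2.800 = 631.0

L_X/L_Y ≈ 631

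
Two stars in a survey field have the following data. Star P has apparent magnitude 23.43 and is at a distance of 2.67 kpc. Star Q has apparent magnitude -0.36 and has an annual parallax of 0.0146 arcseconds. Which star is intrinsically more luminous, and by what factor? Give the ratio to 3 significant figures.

Star P: d = 2.67 kpc = 2670 pc
Star P: M = m − 5 log₁₀ d + 5 = 23.43 − 5·3.4265 + 5 = 11.297
Star Q: d = 1/p = 1/0.0146″ = 68.49 pc
Star Q: M = m − 5 log₁₀ d + 5 = -0.36 − 5·1.8356 + 5 = -4.538
ΔM = M_P − M_Q = 11.297 − (-4.538) = 15.836; smaller M is more luminous → Star Q.
L ratio = 10^(0.4 |ΔM|) = 10^6.334 = 2.159×10^6

Star Q is more luminous, by a factor of 2.16×10^6.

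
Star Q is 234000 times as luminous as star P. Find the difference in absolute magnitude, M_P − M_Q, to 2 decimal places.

Pogson: ΔM = −2.5 log₁₀(ratio) = −2.5 log₁₀(234000) = −2.5 × 5.3692 = -13.423
Star Q is brighter so has the smaller magnitude: M_P − M_Q is positive.

M_P − M_Q ≈ 13.42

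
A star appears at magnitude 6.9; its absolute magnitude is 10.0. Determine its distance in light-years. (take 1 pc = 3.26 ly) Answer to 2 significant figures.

μ = m − M = -3.100
m − M = 5 log₁₀ d − 5
log₁₀ d = (m − M)/5 + 1 = 0.3800
d = 10^0.3800 = 2.399 pc
= 7.820 ly

d ≈ 7.8 ly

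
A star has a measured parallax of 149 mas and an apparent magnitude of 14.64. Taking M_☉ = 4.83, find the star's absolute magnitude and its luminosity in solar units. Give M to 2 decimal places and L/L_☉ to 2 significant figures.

M ≈ 15.51; L/L_☉ ≈ 5.4×10^-5

d = 1/p = 1000/149 mas = 6.711 pc
M = m − 5 log₁₀ d + 5 = 14.64 − 5·0.8268 + 5 = 15.506
M − M_☉ = 15.506 − 4.83 = 10.676
L/L_☉ = 10^(−0.4 × 10.676) = 5.366×10^-5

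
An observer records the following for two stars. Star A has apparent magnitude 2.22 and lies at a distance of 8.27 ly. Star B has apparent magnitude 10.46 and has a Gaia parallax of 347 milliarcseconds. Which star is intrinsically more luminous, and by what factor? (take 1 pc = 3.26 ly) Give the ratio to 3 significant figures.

Star A is more luminous, by a factor of 1530.

Star A: d = 8.27 ly / 3.26 = 2.537 pc
Star A: M = m − 5 log₁₀ d + 5 = 2.22 − 5·0.4043 + 5 = 5.199
Star B: p = 347 mas = 0.347″ → d = 1/p = 2.882 pc
Star B: M = m − 5 log₁₀ d + 5 = 10.46 − 5·0.4597 + 5 = 13.162
ΔM = M_A − M_B = 5.199 − (13.162) = -7.963; smaller M is more luminous → Star A.
L ratio = 10^(0.4 |ΔM|) = 10^3.185 = 1532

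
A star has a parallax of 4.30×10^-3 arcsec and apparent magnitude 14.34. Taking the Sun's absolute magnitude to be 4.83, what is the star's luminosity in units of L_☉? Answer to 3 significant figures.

d = 1/p = 1/4.30×10^-3″ = 232.6 pc
M = m − 5 log₁₀ d + 5 = 14.34 − 5·2.3665 + 5 = 7.507
M − M_☉ = 7.507 − 4.83 = 2.677
L/L_☉ = 10^(−0.4 × 2.677) = 0.08493

L/L_☉ ≈ 0.0849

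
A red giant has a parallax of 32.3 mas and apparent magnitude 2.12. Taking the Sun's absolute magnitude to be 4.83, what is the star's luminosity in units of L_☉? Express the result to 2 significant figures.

d = 1/p = 1000/32.3 mas = 30.96 pc
M = m − 5 log₁₀ d + 5 = 2.12 − 5·1.4908 + 5 = -0.334
M − M_☉ = -0.334 − 4.83 = -5.164
L/L_☉ = 10^(−0.4 × -5.164) = 116.3

L/L_☉ ≈ 120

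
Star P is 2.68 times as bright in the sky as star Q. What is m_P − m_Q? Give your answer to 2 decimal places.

Pogson: Δm = −2.5 log₁₀(ratio) = −2.5 log₁₀(2.68) = −2.5 × 0.4281 = -1.070
Star P is brighter, so it has the smaller magnitude: the difference is negative.

m_P − m_Q ≈ -1.07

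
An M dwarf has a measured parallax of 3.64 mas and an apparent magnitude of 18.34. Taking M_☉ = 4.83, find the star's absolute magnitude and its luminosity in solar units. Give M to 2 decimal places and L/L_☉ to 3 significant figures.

M ≈ 11.15; L/L_☉ ≈ 2.98×10^-3

d = 1/p = 1000/3.64 mas = 274.7 pc
M = m − 5 log₁₀ d + 5 = 18.34 − 5·2.4389 + 5 = 11.146
M − M_☉ = 11.146 − 4.83 = 6.316
L/L_☉ = 10^(−0.4 × 6.316) = 2.977×10^-3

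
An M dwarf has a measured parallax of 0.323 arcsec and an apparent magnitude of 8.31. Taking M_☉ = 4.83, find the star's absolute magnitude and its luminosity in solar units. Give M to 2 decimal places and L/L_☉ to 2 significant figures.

M ≈ 10.86; L/L_☉ ≈ 3.9×10^-3

d = 1/p = 1/0.323″ = 3.096 pc
M = m − 5 log₁₀ d + 5 = 8.31 − 5·0.4908 + 5 = 10.856
M − M_☉ = 10.856 − 4.83 = 6.026
L/L_☉ = 10^(−0.4 × 6.026) = 3.887×10^-3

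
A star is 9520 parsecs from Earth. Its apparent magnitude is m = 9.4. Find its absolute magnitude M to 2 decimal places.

M ≈ -5.49

5 log₁₀(d/10 pc) = 5 log₁₀(9520) − 5 = 14.893
M = m − 5 log₁₀(d/10) = 9.4 − 14.893 = -5.493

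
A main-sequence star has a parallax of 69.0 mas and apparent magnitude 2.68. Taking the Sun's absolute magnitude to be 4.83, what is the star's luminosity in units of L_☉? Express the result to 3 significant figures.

L/L_☉ ≈ 15.2

d = 1/p = 1000/69.0 mas = 14.49 pc
M = m − 5 log₁₀ d + 5 = 2.68 − 5·1.1612 + 5 = 1.874
M − M_☉ = 1.874 − 4.83 = -2.956
L/L_☉ = 10^(−0.4 × -2.956) = 15.22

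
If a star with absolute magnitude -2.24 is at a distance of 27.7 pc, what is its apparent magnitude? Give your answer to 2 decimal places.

m = M + 5 log₁₀ d − 5 = -2.24 + 5·1.4425 − 5 = -0.028

m ≈ -0.03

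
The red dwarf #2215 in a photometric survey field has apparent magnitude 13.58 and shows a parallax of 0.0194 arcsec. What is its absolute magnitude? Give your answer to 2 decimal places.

M ≈ 10.02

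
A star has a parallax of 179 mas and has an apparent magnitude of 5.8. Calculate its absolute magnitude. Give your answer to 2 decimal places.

M ≈ 7.06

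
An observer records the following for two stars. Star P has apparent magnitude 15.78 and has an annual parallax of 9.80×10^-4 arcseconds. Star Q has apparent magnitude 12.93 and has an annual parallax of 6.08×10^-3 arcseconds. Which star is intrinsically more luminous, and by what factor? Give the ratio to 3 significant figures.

Star P is more luminous, by a factor of 2.79.

Star P: d = 1/p = 1/9.80×10^-4″ = 1020 pc
Star P: M = m − 5 log₁₀ d + 5 = 15.78 − 5·3.0088 + 5 = 5.736
Star Q: d = 1/p = 1/6.08×10^-3″ = 164.5 pc
Star Q: M = m − 5 log₁₀ d + 5 = 12.93 − 5·2.2161 + 5 = 6.850
ΔM = M_P − M_Q = 5.736 − (6.850) = -1.113; smaller M is more luminous → Star P.
L ratio = 10^(0.4 |ΔM|) = 10^0.445 = 2.788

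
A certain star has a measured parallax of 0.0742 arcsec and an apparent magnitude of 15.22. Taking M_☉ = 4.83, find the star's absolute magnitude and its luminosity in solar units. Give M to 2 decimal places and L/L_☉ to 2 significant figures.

d = 1/p = 1/0.0742″ = 13.48 pc
M = m − 5 log₁₀ d + 5 = 15.22 − 5·1.1296 + 5 = 14.572
M − M_☉ = 14.572 − 4.83 = 9.742
L/L_☉ = 10^(−0.4 × 9.742) = 1.268×10^-4

M ≈ 14.57; L/L_☉ ≈ 1.3×10^-4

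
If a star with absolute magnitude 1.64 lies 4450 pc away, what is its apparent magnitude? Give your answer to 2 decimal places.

m ≈ 14.88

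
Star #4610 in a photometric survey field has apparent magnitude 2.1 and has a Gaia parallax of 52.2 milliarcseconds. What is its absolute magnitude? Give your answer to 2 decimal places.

p = 52.2 mas = 0.0522″ → d = 1/p = 19.16 pc
5 log₁₀(d/10 pc) = 5 log₁₀(19.16) − 5 = 1.412
M = m − 5 log₁₀(d/10) = 2.1 − 1.412 = 0.688

M ≈ 0.69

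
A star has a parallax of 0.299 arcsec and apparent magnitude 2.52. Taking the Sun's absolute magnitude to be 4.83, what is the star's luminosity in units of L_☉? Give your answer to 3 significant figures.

L/L_☉ ≈ 0.939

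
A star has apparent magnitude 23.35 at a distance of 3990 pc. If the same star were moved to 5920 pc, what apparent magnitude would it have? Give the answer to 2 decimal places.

m ≈ 24.21

Flux ∝ 1/d², so Δm = 5 log₁₀(d₂/d₁) = 5 log₁₀(5920/3990) = 0.857
m₂ = m₁ + Δm = 23.35 + (0.857) = 24.207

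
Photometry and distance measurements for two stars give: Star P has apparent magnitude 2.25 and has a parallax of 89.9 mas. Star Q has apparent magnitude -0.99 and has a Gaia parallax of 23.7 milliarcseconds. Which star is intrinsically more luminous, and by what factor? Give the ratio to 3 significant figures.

Star P: p = 89.9 mas = 0.0899″ → d = 1/p = 11.12 pc
Star P: M = m − 5 log₁₀ d + 5 = 2.25 − 5·1.0462 + 5 = 2.019
Star Q: p = 23.7 mas = 0.0237″ → d = 1/p = 42.19 pc
Star Q: M = m − 5 log₁₀ d + 5 = -0.99 − 5·1.6253 + 5 = -4.116
ΔM = M_P − M_Q = 2.019 − (-4.116) = 6.135; smaller M is more luminous → Star Q.
L ratio = 10^(0.4 |ΔM|) = 10^2.454 = 284.5

Star Q is more luminous, by a factor of 284.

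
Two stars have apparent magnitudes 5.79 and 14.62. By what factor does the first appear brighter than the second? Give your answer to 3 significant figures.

Magnitude difference = -8.83
Flux ratio = 10^(−0.4 Δm) = 10^(−0.4 × -8.83) = 10^3.532 = 3404

3400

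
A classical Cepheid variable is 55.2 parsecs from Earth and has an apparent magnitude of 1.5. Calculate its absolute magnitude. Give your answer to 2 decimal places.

M ≈ -2.21

5 log₁₀(d/10 pc) = 5 log₁₀(55.20) − 5 = 3.710
M = m − 5 log₁₀(d/10) = 1.5 − 3.710 = -2.210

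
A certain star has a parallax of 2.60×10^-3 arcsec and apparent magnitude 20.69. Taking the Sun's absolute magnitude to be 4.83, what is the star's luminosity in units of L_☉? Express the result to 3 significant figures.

L/L_☉ ≈ 6.70×10^-4

d = 1/p = 1/2.60×10^-3″ = 384.6 pc
M = m − 5 log₁₀ d + 5 = 20.69 − 5·2.5850 + 5 = 12.765
M − M_☉ = 12.765 − 4.83 = 7.935
L/L_☉ = 10^(−0.4 × 7.935) = 6.700×10^-4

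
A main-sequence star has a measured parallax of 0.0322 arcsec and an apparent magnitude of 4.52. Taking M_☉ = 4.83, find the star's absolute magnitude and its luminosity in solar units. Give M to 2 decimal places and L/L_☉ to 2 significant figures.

d = 1/p = 1/0.0322″ = 31.06 pc
M = m − 5 log₁₀ d + 5 = 4.52 − 5·1.4921 + 5 = 2.059
M − M_☉ = 2.059 − 4.83 = -2.771
L/L_☉ = 10^(−0.4 × -2.771) = 12.83

M ≈ 2.06; L/L_☉ ≈ 13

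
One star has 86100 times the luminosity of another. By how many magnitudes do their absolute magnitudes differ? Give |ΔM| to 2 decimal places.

Pogson: ΔM = −2.5 log₁₀(ratio) = −2.5 log₁₀(86100) = −2.5 × 4.9350 = -12.338

|ΔM| ≈ 12.34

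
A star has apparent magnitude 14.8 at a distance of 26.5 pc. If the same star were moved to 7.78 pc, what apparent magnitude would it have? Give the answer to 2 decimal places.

m ≈ 12.14

Flux ∝ 1/d², so Δm = 5 log₁₀(d₂/d₁) = 5 log₁₀(7.78/26.5) = -2.661
m₂ = m₁ + Δm = 14.8 + (-2.661) = 12.139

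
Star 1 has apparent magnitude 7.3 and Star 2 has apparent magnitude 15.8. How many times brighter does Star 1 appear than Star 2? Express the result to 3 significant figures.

2510

Δm = 7.3 − (15.8) = -8.5
Flux ratio = 10^(−0.4 Δm) = 10^(−0.4 × -8.5) = 10^3.400 = 2512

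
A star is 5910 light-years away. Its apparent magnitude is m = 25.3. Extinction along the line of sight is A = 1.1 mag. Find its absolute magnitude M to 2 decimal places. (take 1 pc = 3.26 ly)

M ≈ 12.91

d = 5910 ly / 3.26 = 1813 pc
5 log₁₀(d/10 pc) = 5 log₁₀(1813) − 5 = 11.292
M = m − 5 log₁₀(d/10) − A = 25.3 − 11.292 − 1.1 = 12.908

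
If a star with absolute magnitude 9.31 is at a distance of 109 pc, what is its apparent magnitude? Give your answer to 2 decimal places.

m = M + 5 log₁₀ d − 5 = 9.31 + 5·2.0374 − 5 = 14.497

m ≈ 14.50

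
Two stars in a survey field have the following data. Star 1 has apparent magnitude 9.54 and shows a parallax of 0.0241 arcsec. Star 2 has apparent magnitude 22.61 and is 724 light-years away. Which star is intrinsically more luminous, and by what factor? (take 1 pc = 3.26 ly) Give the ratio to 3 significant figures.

Star 1: d = 1/p = 1/0.0241″ = 41.49 pc
Star 1: M = m − 5 log₁₀ d + 5 = 9.54 − 5·1.6180 + 5 = 6.450
Star 2: d = 724 ly / 3.26 = 222.1 pc
Star 2: M = m − 5 log₁₀ d + 5 = 22.61 − 5·2.3465 + 5 = 15.877
ΔM = M_1 − M_2 = 6.450 − (15.877) = -9.427; smaller M is more luminous → Star 1.
L ratio = 10^(0.4 |ΔM|) = 10^3.771 = 5901

Star 1 is more luminous, by a factor of 5900.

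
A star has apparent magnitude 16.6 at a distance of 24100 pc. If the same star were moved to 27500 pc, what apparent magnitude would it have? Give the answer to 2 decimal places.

m ≈ 16.89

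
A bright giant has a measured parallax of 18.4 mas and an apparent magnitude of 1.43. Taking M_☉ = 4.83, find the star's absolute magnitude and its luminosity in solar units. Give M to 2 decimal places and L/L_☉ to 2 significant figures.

d = 1/p = 1000/18.4 mas = 54.35 pc
M = m − 5 log₁₀ d + 5 = 1.43 − 5·1.7352 + 5 = -2.246
M − M_☉ = -2.246 − 4.83 = -7.076
L/L_☉ = 10^(−0.4 × -7.076) = 676.7

M ≈ -2.25; L/L_☉ ≈ 680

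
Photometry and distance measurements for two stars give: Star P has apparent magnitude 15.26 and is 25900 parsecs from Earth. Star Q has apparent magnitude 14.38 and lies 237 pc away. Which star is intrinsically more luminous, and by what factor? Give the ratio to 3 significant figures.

Star P is more luminous, by a factor of 5310.

Star P: M = m − 5 log₁₀ d + 5 = 15.26 − 5·4.4133 + 5 = -1.806
Star Q: M = m − 5 log₁₀ d + 5 = 14.38 − 5·2.3747 + 5 = 7.506
ΔM = M_P − M_Q = -1.806 − (7.506) = -9.313; smaller M is more luminous → Star P.
L ratio = 10^(0.4 |ΔM|) = 10^3.725 = 5310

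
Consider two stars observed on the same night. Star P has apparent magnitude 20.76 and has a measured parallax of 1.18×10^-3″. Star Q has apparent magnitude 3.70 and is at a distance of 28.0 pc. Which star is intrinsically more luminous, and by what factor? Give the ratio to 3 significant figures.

Star P: d = 1/p = 1/1.18×10^-3″ = 847.5 pc
Star P: M = m − 5 log₁₀ d + 5 = 20.76 − 5·2.9281 + 5 = 11.119
Star Q: M = m − 5 log₁₀ d + 5 = 3.70 − 5·1.4472 + 5 = 1.464
ΔM = M_P − M_Q = 11.119 − (1.464) = 9.655; smaller M is more luminous → Star Q.
L ratio = 10^(0.4 |ΔM|) = 10^3.862 = 7279

Star Q is more luminous, by a factor of 7280.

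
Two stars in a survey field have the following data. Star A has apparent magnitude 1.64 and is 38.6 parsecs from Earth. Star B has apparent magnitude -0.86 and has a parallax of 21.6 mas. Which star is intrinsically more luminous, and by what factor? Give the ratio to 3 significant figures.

Star B is more luminous, by a factor of 14.4.

Star A: M = m − 5 log₁₀ d + 5 = 1.64 − 5·1.5866 + 5 = -1.293
Star B: p = 21.6 mas = 0.0216″ → d = 1/p = 46.30 pc
Star B: M = m − 5 log₁₀ d + 5 = -0.86 − 5·1.6655 + 5 = -4.188
ΔM = M_A − M_B = -1.293 − (-4.188) = 2.895; smaller M is more luminous → Star B.
L ratio = 10^(0.4 |ΔM|) = 10^1.158 = 14.39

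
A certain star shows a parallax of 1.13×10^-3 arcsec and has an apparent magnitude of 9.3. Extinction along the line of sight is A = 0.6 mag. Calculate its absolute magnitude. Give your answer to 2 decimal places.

M ≈ -1.03

d = 1/p = 1/1.13×10^-3″ = 885.0 pc
5 log₁₀(d/10 pc) = 5 log₁₀(885.0) − 5 = 9.735
M = m − 5 log₁₀(d/10) − A = 9.3 − 9.735 − 0.6 = -1.035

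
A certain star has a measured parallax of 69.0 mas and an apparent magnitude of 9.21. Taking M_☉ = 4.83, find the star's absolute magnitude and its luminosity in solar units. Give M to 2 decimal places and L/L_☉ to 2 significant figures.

d = 1/p = 1000/69.0 mas = 14.49 pc
M = m − 5 log₁₀ d + 5 = 9.21 − 5·1.1612 + 5 = 8.404
M − M_☉ = 8.404 − 4.83 = 3.574
L/L_☉ = 10^(−0.4 × 3.574) = 0.03718

M ≈ 8.40; L/L_☉ ≈ 0.037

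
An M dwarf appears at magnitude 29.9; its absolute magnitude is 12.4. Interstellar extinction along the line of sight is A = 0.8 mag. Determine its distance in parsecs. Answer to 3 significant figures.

d ≈ 21900 pc

m − M = 5 log₁₀(d/10 pc) + A  ⇒  29.9 − (12.4) − 0.8 = 5 log₁₀(d/10)
16.700 = 5 log₁₀(d/10)
log₁₀ d = (m − M − A)/5 + 1 = 4.3400
d = 10^4.3400 = 21880 pc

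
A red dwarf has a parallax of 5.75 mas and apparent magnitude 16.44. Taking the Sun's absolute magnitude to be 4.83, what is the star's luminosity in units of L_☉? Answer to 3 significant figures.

d = 1/p = 1000/5.75 mas = 173.9 pc
M = m − 5 log₁₀ d + 5 = 16.44 − 5·2.2403 + 5 = 10.238
M − M_☉ = 10.238 − 4.83 = 5.408
L/L_☉ = 10^(−0.4 × 5.408) = 6.865×10^-3

L/L_☉ ≈ 6.87×10^-3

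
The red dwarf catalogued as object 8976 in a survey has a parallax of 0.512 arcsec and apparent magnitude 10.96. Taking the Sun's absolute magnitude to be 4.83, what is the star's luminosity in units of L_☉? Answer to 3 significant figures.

d = 1/p = 1/0.512″ = 1.953 pc
M = m − 5 log₁₀ d + 5 = 10.96 − 5·0.2907 + 5 = 14.506
M − M_☉ = 14.506 − 4.83 = 9.676
L/L_☉ = 10^(−0.4 × 9.676) = 1.347×10^-4

L/L_☉ ≈ 1.35×10^-4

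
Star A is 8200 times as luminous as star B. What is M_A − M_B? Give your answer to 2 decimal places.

Pogson: ΔM = −2.5 log₁₀(ratio) = −2.5 log₁₀(8200) = −2.5 × 3.9138 = -9.785
Star A is brighter, so it has the smaller magnitude: the difference is negative.

M_A − M_B ≈ -9.78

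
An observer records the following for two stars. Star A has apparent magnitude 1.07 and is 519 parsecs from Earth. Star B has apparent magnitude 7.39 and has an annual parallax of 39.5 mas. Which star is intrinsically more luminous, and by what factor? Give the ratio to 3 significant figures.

Star A is more luminous, by a factor of 142000.

Star A: M = m − 5 log₁₀ d + 5 = 1.07 − 5·2.7152 + 5 = -7.506
Star B: p = 39.5 mas = 0.0395″ → d = 1/p = 25.32 pc
Star B: M = m − 5 log₁₀ d + 5 = 7.39 − 5·1.4034 + 5 = 5.373
ΔM = M_A − M_B = -7.506 − (5.373) = -12.879; smaller M is more luminous → Star A.
L ratio = 10^(0.4 |ΔM|) = 10^5.152 = 141800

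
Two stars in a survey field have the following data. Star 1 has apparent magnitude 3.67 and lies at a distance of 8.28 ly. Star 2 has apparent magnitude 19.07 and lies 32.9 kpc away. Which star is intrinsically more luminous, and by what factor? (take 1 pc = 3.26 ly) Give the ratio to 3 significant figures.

Star 2 is more luminous, by a factor of 116.

Star 1: d = 8.28 ly / 3.26 = 2.540 pc
Star 1: M = m − 5 log₁₀ d + 5 = 3.67 − 5·0.4048 + 5 = 6.646
Star 2: d = 32.9 kpc = 32900 pc
Star 2: M = m − 5 log₁₀ d + 5 = 19.07 − 5·4.5172 + 5 = 1.484
ΔM = M_1 − M_2 = 6.646 − (1.484) = 5.162; smaller M is more luminous → Star 2.
L ratio = 10^(0.4 |ΔM|) = 10^2.065 = 116.1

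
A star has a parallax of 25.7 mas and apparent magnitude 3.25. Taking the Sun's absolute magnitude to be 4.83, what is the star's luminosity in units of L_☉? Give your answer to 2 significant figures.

d = 1/p = 1000/25.7 mas = 38.91 pc
M = m − 5 log₁₀ d + 5 = 3.25 − 5·1.5901 + 5 = 0.300
M − M_☉ = 0.300 − 4.83 = -4.530
L/L_☉ = 10^(−0.4 × -4.530) = 64.88

L/L_☉ ≈ 65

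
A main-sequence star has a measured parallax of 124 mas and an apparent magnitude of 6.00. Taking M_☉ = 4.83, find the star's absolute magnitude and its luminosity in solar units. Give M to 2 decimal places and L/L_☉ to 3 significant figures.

M ≈ 6.47; L/L_☉ ≈ 0.221

d = 1/p = 1000/124 mas = 8.065 pc
M = m − 5 log₁₀ d + 5 = 6.00 − 5·0.9066 + 5 = 6.467
M − M_☉ = 6.467 − 4.83 = 1.637
L/L_☉ = 10^(−0.4 × 1.637) = 0.2214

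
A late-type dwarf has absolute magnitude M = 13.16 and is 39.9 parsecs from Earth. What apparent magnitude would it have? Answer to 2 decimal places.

m ≈ 16.16

m = M + 5 log₁₀ d − 5 = 13.16 + 5·1.6010 − 5 = 16.165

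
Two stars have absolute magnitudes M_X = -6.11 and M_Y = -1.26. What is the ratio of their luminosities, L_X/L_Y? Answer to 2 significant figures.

L_X/L_Y ≈ 87

ΔM = M_X − M_Y = -4.85
L_X/L_Y = 10^(−0.4 ΔM) = 10^1.940 = 87.10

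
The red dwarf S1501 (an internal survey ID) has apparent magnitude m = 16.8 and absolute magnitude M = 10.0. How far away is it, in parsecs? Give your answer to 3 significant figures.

d ≈ 229 pc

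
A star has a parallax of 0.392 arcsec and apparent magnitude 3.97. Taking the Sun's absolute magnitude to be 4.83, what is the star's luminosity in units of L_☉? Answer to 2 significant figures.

L/L_☉ ≈ 0.14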